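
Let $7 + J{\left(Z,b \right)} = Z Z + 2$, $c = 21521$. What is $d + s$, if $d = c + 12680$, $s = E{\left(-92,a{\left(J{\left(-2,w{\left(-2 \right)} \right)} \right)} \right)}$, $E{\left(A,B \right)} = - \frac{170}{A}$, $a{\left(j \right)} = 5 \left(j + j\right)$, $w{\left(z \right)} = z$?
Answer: $\frac{1573331}{46} \approx 34203.0$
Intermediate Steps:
$J{\left(Z,b \right)} = -5 + Z^{2}$ ($J{\left(Z,b \right)} = -7 + \left(Z Z + 2\right) = -7 + \left(Z^{2} + 2\right) = -7 + \left(2 + Z^{2}\right) = -5 + Z^{2}$)
$a{\left(j \right)} = 10 j$ ($a{\left(j \right)} = 5 \cdot 2 j = 10 j$)
$s = \frac{85}{46}$ ($s = - \frac{170}{-92} = \left(-170\right) \left(- \frac{1}{92}\right) = \frac{85}{46} \approx 1.8478$)
$d = 34201$ ($d = 21521 + 12680 = 34201$)
$d + s = 34201 + \frac{85}{46} = \frac{1573331}{46}$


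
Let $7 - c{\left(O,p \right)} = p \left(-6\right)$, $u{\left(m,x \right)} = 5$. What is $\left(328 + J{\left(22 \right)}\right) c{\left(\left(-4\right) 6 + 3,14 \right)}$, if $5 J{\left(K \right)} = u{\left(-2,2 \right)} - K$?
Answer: $\frac{147693}{5} \approx 29539.0$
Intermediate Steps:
$c{\left(O,p \right)} = 7 + 6 p$ ($c{\left(O,p \right)} = 7 - p \left(-6\right) = 7 - - 6 p = 7 + 6 p$)
$J{\left(K \right)} = 1 - \frac{K}{5}$ ($J{\left(K \right)} = \frac{5 - K}{5} = 1 - \frac{K}{5}$)
$\left(328 + J{\left(22 \right)}\right) c{\left(\left(-4\right) 6 + 3,14 \right)} = \left(328 + \left(1 - \frac{22}{5}\right)\right) \left(7 + 6 \cdot 14\right) = \left(328 + \left(1 - \frac{22}{5}\right)\right) \left(7 + 84\right) = \left(328 - \frac{17}{5}\right) 91 = \frac{1623}{5} \cdot 91 = \frac{147693}{5}$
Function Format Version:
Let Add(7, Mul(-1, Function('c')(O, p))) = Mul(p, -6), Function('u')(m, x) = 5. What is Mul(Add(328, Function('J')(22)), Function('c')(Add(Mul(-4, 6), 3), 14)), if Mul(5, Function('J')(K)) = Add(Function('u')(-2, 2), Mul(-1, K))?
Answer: Rational(147693, 5) ≈ 29539.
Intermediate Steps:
Function('c')(O, p) = Add(7, Mul(6, p)) (Function('c')(O, p) = Add(7, Mul(-1, Mul(p, -6))) = Add(7, Mul(-1, Mul(-6, p))) = Add(7, Mul(6, p)))
Function('J')(K) = Add(1, Mul(Rational(-1, 5), K)) (Function('J')(K) = Mul(Rational(1, 5), Add(5, Mul(-1, K))) = Add(1, Mul(Rational(-1, 5), K)))
Mul(Add(328, Function('J')(22)), Function('c')(Add(Mul(-4, 6), 3), 14)) = Mul(Add(328, Add(1, Mul(Rational(-1, 5), 22))), Add(7, Mul(6, 14))) = Mul(Add(328, Add(1, Rational(-22, 5))), Add(7, 84)) = Mul(Add(328, Rational(-17, 5)), 91) = Mul(Rational(1623, 5), 91) = Rational(147693, 5)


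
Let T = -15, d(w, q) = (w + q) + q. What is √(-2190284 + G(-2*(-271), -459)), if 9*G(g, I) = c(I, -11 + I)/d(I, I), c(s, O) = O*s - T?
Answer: I*√461454891069/459 ≈ 1480.0*I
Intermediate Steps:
d(w, q) = w + 2*q (d(w, q) = (q + w) + q = w + 2*q)
c(s, O) = 15 + O*s (c(s, O) = O*s - 1*(-15) = O*s + 15 = 15 + O*s)
G(g, I) = (15 + I*(-11 + I))/(27*I) (G(g, I) = ((15 + (-11 + I)*I)/(I + 2*I))/9 = ((15 + I*(-11 + I))/((3*I)))/9 = ((15 + I*(-11 + I))*(1/(3*I)))/9 = ((15 + I*(-11 + I))/(3*I))/9 = (15 + I*(-11 + I))/(27*I))
√(-2190284 + G(-2*(-271), -459)) = √(-2190284 + (1/27)*(15 - 459*(-11 - 459))/(-459)) = √(-2190284 + (1/27)*(-1/459)*(15 - 459*(-470))) = √(-2190284 + (1/27)*(-1/459)*(15 + 215730)) = √(-2190284 + (1/27)*(-1/459)*215745) = √(-2190284 - 71915/4131) = √(-9048135119/4131) = I*√461454891069/459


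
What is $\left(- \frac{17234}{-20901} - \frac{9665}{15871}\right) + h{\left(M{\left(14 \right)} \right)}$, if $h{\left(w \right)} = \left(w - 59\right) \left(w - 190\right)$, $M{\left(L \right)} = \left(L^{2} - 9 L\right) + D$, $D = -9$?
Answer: $- \frac{85512188269}{331719771} \approx -257.78$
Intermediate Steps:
$M{\left(L \right)} = -9 + L^{2} - 9 L$ ($M{\left(L \right)} = \left(L^{2} - 9 L\right) - 9 = -9 + L^{2} - 9 L$)
$h{\left(w \right)} = \left(-190 + w\right) \left(-59 + w\right)$ ($h{\left(w \right)} = \left(-59 + w\right) \left(-190 + w\right) = \left(-190 + w\right) \left(-59 + w\right)$)
$\left(- \frac{17234}{-20901} - \frac{9665}{15871}\right) + h{\left(M{\left(14 \right)} \right)} = \left(- \frac{17234}{-20901} - \frac{9665}{15871}\right) + \left(11210 + \left(-9 + 14^{2} - 126\right)^{2} - 249 \left(-9 + 14^{2} - 126\right)\right) = \left(\left(-17234\right) \left(- \frac{1}{20901}\right) - \frac{9665}{15871}\right) + \left(11210 + \left(-9 + 196 - 126\right)^{2} - 249 \left(-9 + 196 - 126\right)\right) = \left(\frac{17234}{20901} - \frac{9665}{15871}\right) + \left(11210 + 61^{2} - 15189\right) = \frac{71512649}{331719771} + \left(11210 + 3721 - 15189\right) = \frac{71512649}{331719771} - 258 = - \frac{85512188269}{331719771}$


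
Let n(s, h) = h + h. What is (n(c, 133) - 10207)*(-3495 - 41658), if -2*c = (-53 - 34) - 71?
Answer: 448865973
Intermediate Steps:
c = 79 (c = -((-53 - 34) - 71)/2 = -(-87 - 71)/2 = -1/2*(-158) = 79)
n(s, h) = 2*h
(n(c, 133) - 10207)*(-3495 - 41658) = (2*133 - 10207)*(-3495 - 41658) = (266 - 10207)*(-45153) = -9941*(-45153) = 448865973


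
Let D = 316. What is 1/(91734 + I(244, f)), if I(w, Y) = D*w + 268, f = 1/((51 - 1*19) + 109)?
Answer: 1/169106 ≈ 5.9134e-6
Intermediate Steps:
f = 1/141 (f = 1/((51 - 19) + 109) = 1/(32 + 109) = 1/141 ≈ 0.0070922)
I(w, Y) = 268 + 316*w (I(w, Y) = 316*w + 268 = 268 + 316*w)
1/(91734 + I(244, f)) = 1/(91734 + (268 + 316*244)) = 1/(91734 + (268 + 77104)) = 1/(91734 + 77372) = 1/169106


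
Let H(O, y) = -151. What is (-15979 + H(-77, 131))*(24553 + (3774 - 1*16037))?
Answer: -198237700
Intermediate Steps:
(-15979 + H(-77, 131))*(24553 + (3774 - 1*16037)) = (-15979 - 151)*(24553 + (3774 - 1*16037)) = -16130*(24553 + (3774 - 16037)) = -16130*(24553 - 12263) = -16130*12290 = -198237700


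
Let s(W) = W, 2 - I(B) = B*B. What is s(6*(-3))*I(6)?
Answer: 612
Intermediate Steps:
I(B) = 2 - B² (I(B) = 2 - B*B = 2 - B²)
s(6*(-3))*I(6) = (6*(-3))*(2 - 1*6²) = -18*(2 - 1*36) = -18*(2 - 36) = -18*(-34) = 612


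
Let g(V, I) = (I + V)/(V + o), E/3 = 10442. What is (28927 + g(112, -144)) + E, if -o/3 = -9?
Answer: 8375135/139 ≈ 60253.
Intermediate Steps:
E = 31326 (E = 3*10442 = 31326)
o = 27 (o = -3*(-9) = 27)
g(V, I) = (I + V)/(27 + V) (g(V, I) = (I + V)/(V + 27) = (I + V)/(27 + V))
(28927 + g(112, -144)) + E = (28927 + (-144 + 112)/(27 + 112)) + 31326 = (28927 - 32/139) + 31326 = 4020821/139 + 31326 = 8375135/139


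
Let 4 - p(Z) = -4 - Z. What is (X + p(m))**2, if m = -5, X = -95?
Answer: 8464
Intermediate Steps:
p(Z) = 8 + Z (p(Z) = 4 - (-4 - Z) = 4 + (4 + Z) = 8 + Z)
(X + p(m))**2 = (-95 + (8 - 5))**2 = (-95 + 3)**2 = (-92)**2 = 8464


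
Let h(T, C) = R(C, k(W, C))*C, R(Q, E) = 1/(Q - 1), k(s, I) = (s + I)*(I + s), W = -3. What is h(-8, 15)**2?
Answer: 225/196 ≈ 1.1480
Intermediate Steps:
k(s, I) = (I + s)**2 (k(s, I) = (I + s)*(I + s) = (I + s)**2)
R(Q, E) = 1/(-1 + Q)
h(T, C) = C/(-1 + C)
h(-8, 15)**2 = (15/(-1 + 15))**2 = (15/14)**2 = 225/196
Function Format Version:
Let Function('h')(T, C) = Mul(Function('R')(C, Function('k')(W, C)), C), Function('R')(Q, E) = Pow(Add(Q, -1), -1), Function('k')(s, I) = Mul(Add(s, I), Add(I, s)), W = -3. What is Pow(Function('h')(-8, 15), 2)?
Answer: Rational(225, 196) ≈ 1.1480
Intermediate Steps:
Function('k')(s, I) = Pow(Add(I, s), 2) (Function('k')(s, I) = Mul(Add(I, s), Add(I, s)) = Pow(Add(I, s), 2))
Function('R')(Q, E) = Pow(Add(-1, Q), -1)
Function('h')(T, C) = Mul(C, Pow(Add(-1, C), -1)) (Function('h')(T, C) = Mul(Pow(Add(-1, C), -1), C) = Mul(C, Pow(Add(-1, C), -1)))
Pow(Function('h')(-8, 15), 2) = Pow(Mul(15, Pow(Add(-1, 15), -1)), 2) = Pow(Mul(15, Pow(14, -1)), 2) = Pow(Mul(15, Rational(1, 14)), 2) = Pow(Rational(15, 14), 2) = Rational(225, 196)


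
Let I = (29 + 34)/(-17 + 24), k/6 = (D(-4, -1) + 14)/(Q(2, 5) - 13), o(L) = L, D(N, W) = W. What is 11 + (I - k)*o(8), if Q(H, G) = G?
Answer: 161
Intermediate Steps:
k = -39/4 (k = 6*((-1 + 14)/(5 - 13)) = 6*(13/(-8)) = 6*(13*(-1/8)) = 6*(-13/8) = -39/4 ≈ -9.7500)
I = 9 (I = 63/7 = 63*(1/7) = 9)
11 + (I - k)*o(8) = 11 + (9 - 1*(-39/4))*8 = 11 + (9 + 39/4)*8 = 11 + (75/4)*8 = 11 + 150 = 161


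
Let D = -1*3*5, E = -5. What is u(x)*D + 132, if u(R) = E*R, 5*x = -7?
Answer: 27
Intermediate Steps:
x = -7/5 (x = (⅕)*(-7) = -7/5 ≈ -1.4000)
u(R) = -5*R
D = -15 (D = -3*5 = -15)
u(x)*D + 132 = -5*(-7/5)*(-15) + 132 = 7*(-15) + 132 = -105 + 132 = 27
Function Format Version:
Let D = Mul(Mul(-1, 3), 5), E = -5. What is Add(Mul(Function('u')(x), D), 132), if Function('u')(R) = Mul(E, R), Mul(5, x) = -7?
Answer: 27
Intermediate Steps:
x = Rational(-7, 5) (x = Mul(Rational(1, 5), -7) = Rational(-7, 5) ≈ -1.4000)
Function('u')(R) = Mul(-5, R)
D = -15 (D = Mul(-3, 5) = -15)
Add(Mul(Function('u')(x), D), 132) = Add(Mul(Mul(-5, Rational(-7, 5)), -15), 132) = Add(Mul(7, -15), 132) = Add(-105, 132) = 27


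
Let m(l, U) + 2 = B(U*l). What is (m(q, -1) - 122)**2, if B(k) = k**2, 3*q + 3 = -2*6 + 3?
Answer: 11664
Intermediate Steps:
q = -4 (q = -1 + (-2*6 + 3)/3 = -1 + (-12 + 3)/3 = -1 + (1/3)*(-9) = -1 - 3 = -4)
m(l, U) = -2 + U**2*l**2 (m(l, U) = -2 + (U*l)**2 = -2 + U**2*l**2)
(m(q, -1) - 122)**2 = ((-2 + (-1)**2*(-4)**2) - 122)**2 = ((-2 + 1*16) - 122)**2 = ((-2 + 16) - 122)**2 = (14 - 122)**2 = (-108)**2 = 11664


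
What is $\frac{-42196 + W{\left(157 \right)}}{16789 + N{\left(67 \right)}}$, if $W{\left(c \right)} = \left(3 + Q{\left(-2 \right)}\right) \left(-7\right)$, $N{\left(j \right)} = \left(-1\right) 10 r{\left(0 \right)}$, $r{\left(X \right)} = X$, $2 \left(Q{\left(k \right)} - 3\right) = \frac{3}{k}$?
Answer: $- \frac{168931}{67156} \approx -2.5155$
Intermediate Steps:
$Q{\left(k \right)} = 3 + \frac{3}{2 k}$ ($Q{\left(k \right)} = 3 + \frac{3 \frac{1}{k}}{2} = 3 + \frac{3}{2 k}$)
$N{\left(j \right)} = 0$ ($N{\left(j \right)} = \left(-1\right) 10 \cdot 0 = \left(-10\right) 0 = 0$)
$W{\left(c \right)} = - \frac{147}{4}$ ($W{\left(c \right)} = \left(3 + \left(3 + \frac{3}{2 \left(-2\right)}\right)\right) \left(-7\right) = \left(3 + \left(3 + \frac{3}{2} \left(- \frac{1}{2}\right)\right)\right) \left(-7\right) = \left(3 + \left(3 - \frac{3}{4}\right)\right) \left(-7\right) = \left(3 + \frac{9}{4}\right) \left(-7\right) = \frac{21}{4} \left(-7\right) = - \frac{147}{4}$)
$\frac{-42196 + W{\left(157 \right)}}{16789 + N{\left(67 \right)}} = \frac{-42196 - \frac{147}{4}}{16789 + 0} = - \frac{168931}{4 \cdot 16789} = \left(- \frac{168931}{4}\right) \frac{1}{16789} = - \frac{168931}{67156}$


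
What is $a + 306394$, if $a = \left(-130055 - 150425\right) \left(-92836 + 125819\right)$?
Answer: $-9250765446$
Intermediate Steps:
$a = -9251071840$ ($a = \left(-280480\right) 32983 = -9251071840$)
$a + 306394 = -9251071840 + 306394 = -9250765446$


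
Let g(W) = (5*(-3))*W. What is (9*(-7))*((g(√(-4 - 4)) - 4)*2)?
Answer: 504 + 3780*I*√2 ≈ 504.0 + 5345.7*I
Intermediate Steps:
g(W) = -15*W
(9*(-7))*((g(√(-4 - 4)) - 4)*2) = (9*(-7))*((-15*√(-4 - 4) - 4)*2) = -63*(-30*I*√2 - 4)*2 = -63*(-4 - 30*I*√2)*2 = -63*(-8 - 60*I*√2) = 504 + 3780*I*√2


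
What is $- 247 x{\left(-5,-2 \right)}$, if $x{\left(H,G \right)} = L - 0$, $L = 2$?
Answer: $-494$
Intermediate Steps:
$x{\left(H,G \right)} = 2$ ($x{\left(H,G \right)} = 2 - 0 = 2 + 0 = 2$)
$- 247 x{\left(-5,-2 \right)} = \left(-247\right) 2 = -494$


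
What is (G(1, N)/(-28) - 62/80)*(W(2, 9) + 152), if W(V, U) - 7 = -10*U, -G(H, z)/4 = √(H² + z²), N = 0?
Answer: -12213/280 ≈ -43.618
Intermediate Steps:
G(H, z) = -4*√(H² + z²)
W(V, U) = 7 - 10*U
(G(1, N)/(-28) - 62/80)*(W(2, 9) + 152) = (-4*√(1² + 0²)/(-28) - 62/80)*((7 - 10*9) + 152) = (-4*√(1 + 0)*(-1/28) - 62*1/80)*((7 - 90) + 152) = (-4*√1*(-1/28) - 31/40)*(-83 + 152) = (-4*1*(-1/28) - 31/40)*69 = (-4*(-1/28) - 31/40)*69 = (⅐ - 31/40)*69 = -177/280*69 = -12213/280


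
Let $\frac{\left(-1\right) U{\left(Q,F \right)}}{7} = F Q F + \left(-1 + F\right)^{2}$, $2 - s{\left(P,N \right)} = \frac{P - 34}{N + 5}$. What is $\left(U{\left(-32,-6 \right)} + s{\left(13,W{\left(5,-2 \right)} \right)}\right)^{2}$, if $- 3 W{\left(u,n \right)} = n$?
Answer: $\frac{17253873316}{289} \approx 5.9702 \cdot 10^{7}$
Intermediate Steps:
$W{\left(u,n \right)} = - \frac{n}{3}$
$s{\left(P,N \right)} = 2 - \frac{-34 + P}{5 + N}$ ($s{\left(P,N \right)} = 2 - \frac{P - 34}{N + 5} = 2 - \frac{-34 + P}{5 + N}$)
$U{\left(Q,F \right)} = - 7 \left(-1 + F\right)^{2} - 7 Q F^{2}$ ($U{\left(Q,F \right)} = - 7 \left(F Q F + \left(-1 + F\right)^{2}\right) = - 7 \left(Q F^{2} + \left(-1 + F\right)^{2}\right) = - 7 \left(\left(-1 + F\right)^{2} + Q F^{2}\right) = - 7 \left(-1 + F\right)^{2} - 7 Q F^{2}$)
$\left(U{\left(-32,-6 \right)} + s{\left(13,W{\left(5,-2 \right)} \right)}\right)^{2} = \left(\left(- 7 \left(-1 - 6\right)^{2} - - 224 \left(-6\right)^{2}\right) + \frac{44 - 13 + 2 \left(\left(- \frac{1}{3}\right) \left(-2\right)\right)}{5 - - \frac{2}{3}}\right)^{2} = \left(\left(- 7 \left(-7\right)^{2} - \left(-224\right) 36\right) + \frac{44 - 13 + 2 \cdot \frac{2}{3}}{5 + \frac{2}{3}}\right)^{2} = \left(\left(\left(-7\right) 49 + 8064\right) + \frac{44 - 13 + \frac{4}{3}}{\frac{17}{3}}\right)^{2} = \left(\left(-343 + 8064\right) + \frac{3}{17} \cdot \frac{97}{3}\right)^{2} = \left(7721 + \frac{97}{17}\right)^{2} = \left(\frac{131354}{17}\right)^{2} = \frac{17253873316}{289}$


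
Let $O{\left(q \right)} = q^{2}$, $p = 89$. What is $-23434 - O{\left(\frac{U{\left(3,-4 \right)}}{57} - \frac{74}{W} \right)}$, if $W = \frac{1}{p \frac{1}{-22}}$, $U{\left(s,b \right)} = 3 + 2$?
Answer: $- \frac{44464900522}{393129} \approx -1.1311 \cdot 10^{5}$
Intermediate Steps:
$U{\left(s,b \right)} = 5$
$W = - \frac{22}{89}$ ($W = \frac{1}{89 \frac{1}{-22}} = \frac{1}{89 \left(- \frac{1}{22}\right)} = \frac{1}{- \frac{89}{22}} = - \frac{22}{89} \approx -0.24719$)
$-23434 - O{\left(\frac{U{\left(3,-4 \right)}}{57} - \frac{74}{W} \right)} = -23434 - \left(\frac{5}{57} - \frac{74}{- \frac{22}{89}}\right)^{2} = -23434 - \left(5 \cdot \frac{1}{57} - - \frac{3293}{11}\right)^{2} = -23434 - \left(\frac{5}{57} + \frac{3293}{11}\right)^{2} = -23434 - \left(\frac{187756}{627}\right)^{2} = -23434 - \frac{35252315536}{393129} = - \frac{44464900522}{393129}$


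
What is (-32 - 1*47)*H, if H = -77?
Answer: 6083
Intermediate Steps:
(-32 - 1*47)*H = (-32 - 1*47)*(-77) = (-32 - 47)*(-77) = -79*(-77) = 6083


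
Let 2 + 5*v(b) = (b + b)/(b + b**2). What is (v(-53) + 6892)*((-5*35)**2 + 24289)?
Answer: 24598918499/65 ≈ 3.7844e+8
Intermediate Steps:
v(b) = -2/5 + 2*b/(5*(b + b**2)) (v(b) = -2/5 + ((b + b)/(b + b**2))/5 = -2/5 + ((2*b)/(b + b**2))/5 = -2/5 + (2*b/(b + b**2))/5 = -2/5 + 2*b/(5*(b + b**2)))
(v(-53) + 6892)*((-5*35)**2 + 24289) = (-2*(-53)/(5 + 5*(-53)) + 6892)*((-5*35)**2 + 24289) = (-2*(-53)/(5 - 265) + 6892)*((-175)**2 + 24289) = (-2*(-53)/(-260) + 6892)*(30625 + 24289) = (-2*(-53)*(-1/260) + 6892)*54914 = (-53/130 + 6892)*54914 = (895907/130)*54914 = 24598918499/65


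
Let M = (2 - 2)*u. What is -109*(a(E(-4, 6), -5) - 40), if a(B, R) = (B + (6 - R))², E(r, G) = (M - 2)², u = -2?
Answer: -20165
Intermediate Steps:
M = 0 (M = (2 - 2)*(-2) = 0*(-2) = 0)
E(r, G) = 4 (E(r, G) = (0 - 2)² = (-2)² = 4)
a(B, R) = (6 + B - R)²
-109*(a(E(-4, 6), -5) - 40) = -109*((6 + 4 - 1*(-5))² - 40) = -109*((6 + 4 + 5)² - 40) = -109*(15² - 40) = -109*(225 - 40) = -109*185 = -20165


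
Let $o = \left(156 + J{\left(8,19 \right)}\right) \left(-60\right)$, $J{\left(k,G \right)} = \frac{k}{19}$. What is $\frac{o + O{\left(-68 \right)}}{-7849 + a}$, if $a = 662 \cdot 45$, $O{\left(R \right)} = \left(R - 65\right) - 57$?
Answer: $- \frac{181930}{416879} \approx -0.43641$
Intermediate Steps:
$J{\left(k,G \right)} = \frac{k}{19}$ ($J{\left(k,G \right)} = k \frac{1}{19} = \frac{k}{19}$)
$O{\left(R \right)} = -122 + R$ ($O{\left(R \right)} = \left(-65 + R\right) - 57 = -122 + R$)
$o = - \frac{178320}{19}$ ($o = \left(156 + \frac{1}{19} \cdot 8\right) \left(-60\right) = \left(156 + \frac{8}{19}\right) \left(-60\right) = \frac{2972}{19} \left(-60\right) = - \frac{178320}{19} \approx -9385.3$)
$a = 29790$
$\frac{o + O{\left(-68 \right)}}{-7849 + a} = \frac{- \frac{178320}{19} - 190}{-7849 + 29790} = \frac{- \frac{178320}{19} - 190}{21941} = \left(- \frac{181930}{19}\right) \frac{1}{21941} = - \frac{181930}{416879}$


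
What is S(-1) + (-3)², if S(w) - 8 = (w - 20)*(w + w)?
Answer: 59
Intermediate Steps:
S(w) = 8 + 2*w*(-20 + w) (S(w) = 8 + (w - 20)*(w + w) = 8 + (-20 + w)*(2*w) = 8 + 2*w*(-20 + w))
S(-1) + (-3)² = (8 - 40*(-1) + 2*(-1)²) + (-3)² = (8 + 40 + 2*1) + 9 = (8 + 40 + 2) + 9 = 50 + 9 = 59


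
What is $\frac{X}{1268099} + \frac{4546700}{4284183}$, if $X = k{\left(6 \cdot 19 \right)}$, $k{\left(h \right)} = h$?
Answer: $\frac{5766154120162}{5432768178117} \approx 1.0614$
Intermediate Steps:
$X = 114$ ($X = 6 \cdot 19 = 114$)
$\frac{X}{1268099} + \frac{4546700}{4284183} = \frac{114}{1268099} + \frac{4546700}{4284183} = \frac{5766154120162}{5432768178117}$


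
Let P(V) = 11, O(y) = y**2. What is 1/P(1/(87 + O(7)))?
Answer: 1/11 ≈ 0.090909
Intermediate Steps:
1/P(1/(87 + O(7))) = 1/11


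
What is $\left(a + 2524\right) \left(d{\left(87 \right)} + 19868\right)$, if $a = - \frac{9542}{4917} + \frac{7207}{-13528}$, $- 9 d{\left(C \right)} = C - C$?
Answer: $\frac{833089236714443}{16629294} \approx 5.0098 \cdot 10^{7}$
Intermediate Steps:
$d{\left(C \right)} = 0$ ($d{\left(C \right)} = - \frac{C - C}{9} = \left(- \frac{1}{9}\right) 0 = 0$)
$a = - \frac{164520995}{66517176}$ ($a = \left(-9542\right) \frac{1}{4917} + 7207 \left(- \frac{1}{13528}\right) = - \frac{9542}{4917} - \frac{7207}{13528} = - \frac{164520995}{66517176} \approx -2.4734$)
$\left(a + 2524\right) \left(d{\left(87 \right)} + 19868\right) = \left(- \frac{164520995}{66517176} + 2524\right) \left(0 + 19868\right) = \frac{167724831229}{66517176} \cdot 19868 = \frac{833089236714443}{16629294}$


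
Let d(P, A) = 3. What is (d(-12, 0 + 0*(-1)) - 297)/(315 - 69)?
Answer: -49/41 ≈ -1.1951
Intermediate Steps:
(d(-12, 0 + 0*(-1)) - 297)/(315 - 69) = (3 - 297)/(315 - 69) = -294/246 = -294*1/246 = -49/41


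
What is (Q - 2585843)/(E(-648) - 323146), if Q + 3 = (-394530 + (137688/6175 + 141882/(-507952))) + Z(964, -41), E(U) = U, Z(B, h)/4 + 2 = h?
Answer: 4674364261999587/507806713029200 ≈ 9.2050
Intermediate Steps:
Z(B, h) = -8 + 4*h
Q = -618982030582187/1568301800 (Q = -3 + ((-394530 + (137688/6175 + 141882/(-507952))) + (-8 + 4*(-41))) = -3 + ((-394530 + (137688*(1/6175) + 141882*(-1/507952))) + (-8 - 164)) = -3 + ((-394530 + (137688/6175 - 70941/253976)) - 172) = -3 + ((-394530 + 34531386813/1568301800) - 172) = -3 + (-618707577767187/1568301800 - 172) = -3 - 618977325676787/1568301800 = -618982030582187/1568301800 ≈ -3.9468e+5)
(Q - 2585843)/(E(-648) - 323146) = (-618982030582187/1568301800 - 2585843)/(-648 - 323146) = -4674364261999587/1568301800/(-323794) = -4674364261999587/1568301800*(-1/323794) = 4674364261999587/507806713029200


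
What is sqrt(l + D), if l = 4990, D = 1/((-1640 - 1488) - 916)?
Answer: sqrt(20401534149)/2022 ≈ 70.640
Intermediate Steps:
D = -1/4044 (D = 1/(-3128 - 916) = 1/(-4044) = -1/4044 ≈ -0.00024728)
sqrt(l + D) = sqrt(4990 - 1/4044) = sqrt(20179559/4044) = sqrt(20401534149)/2022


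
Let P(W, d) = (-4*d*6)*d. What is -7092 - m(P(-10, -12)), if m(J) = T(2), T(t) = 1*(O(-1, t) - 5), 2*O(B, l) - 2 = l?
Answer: -7089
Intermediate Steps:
O(B, l) = 1 + l/2
P(W, d) = -24*d² (P(W, d) = (-24*d)*d = -24*d²)
T(t) = -4 + t/2 (T(t) = 1*((1 + t/2) - 5) = 1*(-4 + t/2) = -4 + t/2)
m(J) = -3 (m(J) = -4 + (½)*2 = -4 + 1 = -3)
-7092 - m(P(-10, -12)) = -7092 - 1*(-3) = -7092 + 3 = -7089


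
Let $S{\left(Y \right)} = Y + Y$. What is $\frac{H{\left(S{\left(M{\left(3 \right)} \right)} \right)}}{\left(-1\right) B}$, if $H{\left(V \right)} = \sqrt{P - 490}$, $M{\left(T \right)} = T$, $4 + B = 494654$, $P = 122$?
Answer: $- \frac{2 i \sqrt{23}}{247325} \approx - 3.8782 \cdot 10^{-5} i$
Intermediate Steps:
$B = 494650$ ($B = -4 + 494654 = 494650$)
$S{\left(Y \right)} = 2 Y$
$H{\left(V \right)} = 4 i \sqrt{23}$ ($H{\left(V \right)} = \sqrt{122 - 490} = \sqrt{-368} = 4 i \sqrt{23}$)
$\frac{H{\left(S{\left(M{\left(3 \right)} \right)} \right)}}{\left(-1\right) B} = \frac{4 i \sqrt{23}}{\left(-1\right) 494650} = \frac{4 i \sqrt{23}}{-494650} = 4 i \sqrt{23} \left(- \frac{1}{494650}\right) = - \frac{2 i \sqrt{23}}{247325}$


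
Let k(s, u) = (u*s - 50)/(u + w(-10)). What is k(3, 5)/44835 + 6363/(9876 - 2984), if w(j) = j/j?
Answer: 24449563/26485956 ≈ 0.92311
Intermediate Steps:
w(j) = 1
k(s, u) = (-50 + s*u)/(1 + u) (k(s, u) = (u*s - 50)/(u + 1) = (s*u - 50)/(1 + u) = (-50 + s*u)/(1 + u))
k(3, 5)/44835 + 6363/(9876 - 2984) = ((-50 + 3*5)/(1 + 5))/44835 + 6363/(9876 - 2984) = ((-50 + 15)/6)*(1/44835) + 6363/6892 = ((⅙)*(-35))*(1/44835) + 6363*(1/6892) = -35/6*1/44835 + 6363/6892 = -1/7686 + 6363/6892 = 24449563/26485956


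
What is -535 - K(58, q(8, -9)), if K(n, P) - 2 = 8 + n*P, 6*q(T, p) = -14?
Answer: -1229/3 ≈ -409.67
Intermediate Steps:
q(T, p) = -7/3 (q(T, p) = (⅙)*(-14) = -7/3)
K(n, P) = 10 + P*n (K(n, P) = 2 + (8 + n*P) = 2 + (8 + P*n) = 10 + P*n)
-535 - K(58, q(8, -9)) = -535 - (10 - 7/3*58) = -535 - (10 - 406/3) = -535 - 1*(-376/3) = -535 + 376/3 = -1229/3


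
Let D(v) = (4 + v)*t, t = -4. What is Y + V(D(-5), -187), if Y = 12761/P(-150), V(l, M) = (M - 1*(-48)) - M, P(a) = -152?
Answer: -5465/152 ≈ -35.954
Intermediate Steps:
D(v) = -16 - 4*v (D(v) = (4 + v)*(-4) = -16 - 4*v)
V(l, M) = 48 (V(l, M) = (M + 48) - M = (48 + M) - M = 48)
Y = -12761/152 (Y = 12761/(-152) = 12761*(-1/152) = -12761/152 ≈ -83.954)
Y + V(D(-5), -187) = -12761/152 + 48 = -5465/152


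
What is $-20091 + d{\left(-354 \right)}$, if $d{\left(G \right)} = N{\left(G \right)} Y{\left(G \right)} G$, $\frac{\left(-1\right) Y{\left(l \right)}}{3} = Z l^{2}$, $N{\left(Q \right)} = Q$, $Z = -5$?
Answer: $235561477749$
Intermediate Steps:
$Y{\left(l \right)} = 15 l^{2}$ ($Y{\left(l \right)} = - 3 \left(- 5 l^{2}\right) = 15 l^{2}$)
$d{\left(G \right)} = 15 G^{4}$ ($d{\left(G \right)} = G 15 G^{2} G = 15 G^{3} G = 15 G^{4}$)
$-20091 + d{\left(-354 \right)} = -20091 + 15 \left(-354\right)^{4} = -20091 + 15 \cdot 15704099856 = -20091 + 235561497840 = 235561477749$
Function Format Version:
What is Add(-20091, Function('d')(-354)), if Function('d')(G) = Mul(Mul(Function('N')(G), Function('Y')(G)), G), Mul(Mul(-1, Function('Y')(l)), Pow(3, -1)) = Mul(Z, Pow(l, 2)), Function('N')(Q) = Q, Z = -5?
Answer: 235561477749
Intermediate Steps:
Function('Y')(l) = Mul(15, Pow(l, 2)) (Function('Y')(l) = Mul(-3, Mul(-5, Pow(l, 2))) = Mul(15, Pow(l, 2)))
Function('d')(G) = Mul(15, Pow(G, 4)) (Function('d')(G) = Mul(Mul(G, Mul(15, Pow(G, 2))), G) = Mul(Mul(15, Pow(G, 3)), G) = Mul(15, Pow(G, 4)))
Add(-20091, Function('d')(-354)) = Add(-20091, Mul(15, Pow(-354, 4))) = Add(-20091, Mul(15, 15704099856)) = Add(-20091, 235561497840) = 235561477749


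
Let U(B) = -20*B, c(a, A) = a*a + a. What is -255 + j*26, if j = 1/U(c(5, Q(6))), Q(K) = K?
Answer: -76513/300 ≈ -255.04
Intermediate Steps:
c(a, A) = a + a² (c(a, A) = a² + a = a + a²)
j = -1/600 (j = 1/(-100*(1 + 5)) = 1/(-100*6) = 1/(-20*30) = 1/(-600) = -1/600 ≈ -0.0016667)
-255 + j*26 = -255 - 1/600*26 = -255 - 13/300 = -76513/300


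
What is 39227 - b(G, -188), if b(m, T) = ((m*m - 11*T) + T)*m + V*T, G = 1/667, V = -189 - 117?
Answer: -5431492755184/296740963 ≈ -18304.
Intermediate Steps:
V = -306
G = 1/667 ≈ 0.0014993
b(m, T) = -306*T + m*(m² - 10*T) (b(m, T) = ((m*m - 11*T) + T)*m - 306*T = ((m² - 11*T) + T)*m - 306*T = (m² - 10*T)*m - 306*T = m*(m² - 10*T) - 306*T = -306*T + m*(m² - 10*T))
39227 - b(G, -188) = 39227 - ((1/667)³ - 306*(-188) - 10*(-188)*1/667) = 39227 - (1/296740963 + 57528 + 1880/667) = 39227 - 1*17071750510785/296740963 = 39227 - 17071750510785/296740963 = -5431492755184/296740963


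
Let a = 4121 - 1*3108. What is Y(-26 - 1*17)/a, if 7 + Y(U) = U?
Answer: -50/1013 ≈ -0.049358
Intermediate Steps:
a = 1013 (a = 4121 - 3108 = 1013)
Y(U) = -7 + U
Y(-26 - 1*17)/a = (-7 + (-26 - 1*17))/1013 = (-7 + (-26 - 17))*(1/1013) = (-7 - 43)*(1/1013) = -50*1/1013 = -50/1013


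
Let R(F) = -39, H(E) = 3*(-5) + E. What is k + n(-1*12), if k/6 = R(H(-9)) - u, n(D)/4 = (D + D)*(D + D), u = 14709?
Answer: -86184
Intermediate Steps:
H(E) = -15 + E
n(D) = 16*D**2 (n(D) = 4*((D + D)*(D + D)) = 4*((2*D)*(2*D)) = 4*(4*D**2) = 16*D**2)
k = -88488 (k = 6*(-39 - 1*14709) = 6*(-39 - 14709) = 6*(-14748) = -88488)
k + n(-1*12) = -88488 + 16*(-1*12)**2 = -88488 + 16*(-12)**2 = -88488 + 16*144 = -88488 + 2304 = -86184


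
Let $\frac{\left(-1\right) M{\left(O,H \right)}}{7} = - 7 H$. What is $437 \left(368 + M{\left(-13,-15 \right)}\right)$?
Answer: $-160379$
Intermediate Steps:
$M{\left(O,H \right)} = 49 H$ ($M{\left(O,H \right)} = - 7 \left(- 7 H\right) = 49 H$)
$437 \left(368 + M{\left(-13,-15 \right)}\right) = 437 \left(368 + 49 \left(-15\right)\right) = 437 \left(368 - 735\right) = 437 \left(-367\right) = -160379$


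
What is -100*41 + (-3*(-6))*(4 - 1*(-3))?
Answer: -3974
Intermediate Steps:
-100*41 + (-3*(-6))*(4 - 1*(-3)) = -4100 + 18*(4 + 3) = -4100 + 18*7 = -4100 + 126 = -3974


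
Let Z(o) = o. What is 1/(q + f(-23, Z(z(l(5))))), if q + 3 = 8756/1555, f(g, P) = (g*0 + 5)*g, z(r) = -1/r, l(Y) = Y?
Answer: -1555/174734 ≈ -0.0088992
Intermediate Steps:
f(g, P) = 5*g (f(g, P) = (0 + 5)*g = 5*g)
q = 4091/1555 (q = -3 + 8756/1555 = 4091/1555 ≈ 2.6309)
1/(q + f(-23, Z(z(l(5))))) = 1/(4091/1555 + 5*(-23)) = 1/(4091/1555 - 115) = 1/(-174734/1555) = -1555/174734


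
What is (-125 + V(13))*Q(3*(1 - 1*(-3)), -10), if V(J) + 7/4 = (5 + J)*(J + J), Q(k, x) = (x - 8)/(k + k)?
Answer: -4095/16 ≈ -255.94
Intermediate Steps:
Q(k, x) = (-8 + x)/(2*k) (Q(k, x) = (-8 + x)/((2*k)) = (-8 + x)*(1/(2*k)) = (-8 + x)/(2*k))
V(J) = -7/4 + 2*J*(5 + J) (V(J) = -7/4 + (5 + J)*(J + J) = -7/4 + (5 + J)*(2*J) = -7/4 + 2*J*(5 + J))
(-125 + V(13))*Q(3*(1 - 1*(-3)), -10) = (-125 + (-7/4 + 2*13**2 + 10*13))*((-8 - 10)/(2*((3*(1 - 1*(-3)))))) = (-125 + (-7/4 + 2*169 + 130))*((1/2)*(-18)/(3*(1 + 3))) = (-125 + (-7/4 + 338 + 130))*((1/2)*(-18)/(3*4)) = (-125 + 1865/4)*((1/2)*(-18)/12) = 1365*((1/2)*(1/12)*(-18))/4 = (1365/4)*(-3/4) = -4095/16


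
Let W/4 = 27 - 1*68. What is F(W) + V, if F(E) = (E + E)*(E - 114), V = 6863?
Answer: 98047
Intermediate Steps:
W = -164 (W = 4*(27 - 1*68) = 4*(27 - 68) = 4*(-41) = -164)
F(E) = 2*E*(-114 + E) (F(E) = (2*E)*(-114 + E) = 2*E*(-114 + E))
F(W) + V = 2*(-164)*(-114 - 164) + 6863 = 2*(-164)*(-278) + 6863 = 91184 + 6863 = 98047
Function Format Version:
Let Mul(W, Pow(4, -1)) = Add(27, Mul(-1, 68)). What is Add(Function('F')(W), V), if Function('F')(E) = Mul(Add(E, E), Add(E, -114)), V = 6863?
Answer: 98047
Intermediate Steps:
W = -164 (W = Mul(4, Add(27, Mul(-1, 68))) = Mul(4, Add(27, -68)) = Mul(4, -41) = -164)
Function('F')(E) = Mul(2, E, Add(-114, E)) (Function('F')(E) = Mul(Mul(2, E), Add(-114, E)) = Mul(2, E, Add(-114, E)))
Add(Function('F')(W), V) = Add(Mul(2, -164, Add(-114, -164)), 6863) = Add(Mul(2, -164, -278), 6863) = Add(91184, 6863) = 98047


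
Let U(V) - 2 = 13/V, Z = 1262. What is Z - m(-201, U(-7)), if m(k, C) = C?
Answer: 8833/7 ≈ 1261.9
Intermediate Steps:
U(V) = 2 + 13/V
Z - m(-201, U(-7)) = 1262 - (2 + 13/(-7)) = 1262 - (2 + 13*(-1/7)) = 1262 - (2 - 13/7) = 1262 - 1*1/7 = 1262 - 1/7 = 8833/7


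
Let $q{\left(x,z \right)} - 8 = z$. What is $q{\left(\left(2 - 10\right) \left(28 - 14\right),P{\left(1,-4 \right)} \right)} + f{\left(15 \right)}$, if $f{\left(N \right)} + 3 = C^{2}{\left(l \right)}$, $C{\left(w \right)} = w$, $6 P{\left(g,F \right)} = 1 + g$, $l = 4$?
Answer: $\frac{64}{3} \approx 21.333$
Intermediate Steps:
$P{\left(g,F \right)} = \frac{1}{6} + \frac{g}{6}$ ($P{\left(g,F \right)} = \frac{1 + g}{6} = \frac{1}{6} + \frac{g}{6}$)
$q{\left(x,z \right)} = 8 + z$
$f{\left(N \right)} = 13$ ($f{\left(N \right)} = -3 + 4^{2} = -3 + 16 = 13$)
$q{\left(\left(2 - 10\right) \left(28 - 14\right),P{\left(1,-4 \right)} \right)} + f{\left(15 \right)} = \left(8 + \left(\frac{1}{6} + \frac{1}{6} \cdot 1\right)\right) + 13 = \left(8 + \left(\frac{1}{6} + \frac{1}{6}\right)\right) + 13 = \left(8 + \frac{1}{3}\right) + 13 = \frac{25}{3} + 13 = \frac{64}{3}$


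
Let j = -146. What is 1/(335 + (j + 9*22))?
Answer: 1/387 ≈ 0.0025840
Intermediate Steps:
1/(335 + (j + 9*22)) = 1/(335 + (-146 + 9*22)) = 1/(335 + (-146 + 198)) = 1/(335 + 52) = 1/387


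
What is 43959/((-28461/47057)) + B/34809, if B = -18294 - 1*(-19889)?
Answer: -24001703095024/330232983 ≈ -72681.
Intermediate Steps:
B = 1595 (B = -18294 + 19889 = 1595)
43959/((-28461/47057)) + B/34809 = 43959/((-28461/47057)) + 1595/34809 = 43959/((-28461*1/47057)) + 1595*(1/34809) = 43959/(-28461/47057) + 1595/34809 = 43959*(-47057/28461) + 1595/34809 = -689526221/9487 + 1595/34809 = -24001703095024/330232983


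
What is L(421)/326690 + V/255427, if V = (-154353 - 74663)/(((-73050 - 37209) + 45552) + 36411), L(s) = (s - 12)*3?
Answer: 1117879536503/295146544730310 ≈ 0.0037875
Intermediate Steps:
L(s) = -36 + 3*s (L(s) = (-12 + s)*3 = -36 + 3*s)
V = 28627/3537 (V = -229016/((-110259 + 45552) + 36411) = -229016/(-64707 + 36411) = -229016/(-28296) = -229016*(-1/28296) = 28627/3537 ≈ 8.0936)
L(421)/326690 + V/255427 = (-36 + 3*421)/326690 + (28627/3537)/255427 = (-36 + 1263)*(1/326690) + (28627/3537)*(1/255427) = 1227*(1/326690) + 28627/903445299 = 1227/326690 + 28627/903445299 = 1117879536503/295146544730310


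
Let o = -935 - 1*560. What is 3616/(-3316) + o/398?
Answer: -1599147/329942 ≈ -4.8467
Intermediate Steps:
o = -1495 (o = -935 - 560 = -1495)
3616/(-3316) + o/398 = 3616/(-3316) - 1495/398 = 3616*(-1/3316) - 1495*1/398 = -904/829 - 1495/398 = -1599147/329942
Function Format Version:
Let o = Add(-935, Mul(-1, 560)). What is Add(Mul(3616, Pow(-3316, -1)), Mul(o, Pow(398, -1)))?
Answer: Rational(-1599147, 329942) ≈ -4.8467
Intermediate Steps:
o = -1495 (o = Add(-935, -560) = -1495)
Add(Mul(3616, Pow(-3316, -1)), Mul(o, Pow(398, -1))) = Add(Mul(3616, Pow(-3316, -1)), Mul(-1495, Pow(398, -1))) = Add(Mul(3616, Rational(-1, 3316)), Mul(-1495, Rational(1, 398))) = Add(Rational(-904, 829), Rational(-1495, 398)) = Rational(-1599147, 329942)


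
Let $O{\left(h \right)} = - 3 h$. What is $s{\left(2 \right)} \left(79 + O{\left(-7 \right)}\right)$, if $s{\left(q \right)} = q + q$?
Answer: $400$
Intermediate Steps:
$s{\left(q \right)} = 2 q$
$s{\left(2 \right)} \left(79 + O{\left(-7 \right)}\right) = 2 \cdot 2 \left(79 - -21\right) = 4 \left(79 + 21\right) = 4 \cdot 100 = 400$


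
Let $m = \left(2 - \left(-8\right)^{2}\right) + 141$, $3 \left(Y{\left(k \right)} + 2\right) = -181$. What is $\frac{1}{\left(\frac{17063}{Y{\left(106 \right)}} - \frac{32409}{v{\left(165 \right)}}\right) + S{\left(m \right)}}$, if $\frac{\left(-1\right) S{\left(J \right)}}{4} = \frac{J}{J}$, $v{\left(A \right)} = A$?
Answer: $- \frac{935}{443336} \approx -0.002109$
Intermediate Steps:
$Y{\left(k \right)} = - \frac{187}{3}$ ($Y{\left(k \right)} = -2 + \frac{1}{3} \left(-181\right) = -2 - \frac{181}{3} = - \frac{187}{3}$)
$m = 79$ ($m = \left(2 - 64\right) + 141 = -62 + 141 = 79$)
$S{\left(J \right)} = -4$ ($S{\left(J \right)} = - 4 \frac{J}{J} = \left(-4\right) 1 = -4$)
$\frac{1}{\left(\frac{17063}{Y{\left(106 \right)}} - \frac{32409}{v{\left(165 \right)}}\right) + S{\left(m \right)}} = \frac{1}{\left(\frac{17063}{- \frac{187}{3}} - \frac{32409}{165}\right) - 4} = \frac{1}{\left(17063 \left(- \frac{3}{187}\right) - \frac{10803}{55}\right) - 4} = \frac{1}{\left(- \frac{51189}{187} - \frac{10803}{55}\right) - 4} = \frac{1}{- \frac{439596}{935} - 4} = \frac{1}{- \frac{443336}{935}} = - \frac{935}{443336}$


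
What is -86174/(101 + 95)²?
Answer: -43087/19208 ≈ -2.2432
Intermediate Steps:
-86174/(101 + 95)² = -86174/(196²) = -86174/38416 = -86174*1/38416 = -43087/19208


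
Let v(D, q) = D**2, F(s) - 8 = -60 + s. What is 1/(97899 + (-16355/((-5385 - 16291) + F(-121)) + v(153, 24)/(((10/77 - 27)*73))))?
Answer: 3300007413/323030513265865 ≈ 1.0216e-5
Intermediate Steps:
F(s) = -52 + s (F(s) = 8 + (-60 + s) = -52 + s)
1/(97899 + (-16355/((-5385 - 16291) + F(-121)) + v(153, 24)/(((10/77 - 27)*73)))) = 1/(97899 + (-16355/((-5385 - 16291) + (-52 - 121)) + 153**2/(((10/77 - 27)*73)))) = 1/(97899 + (-16355/(-21676 - 173) + 23409/(((10*(1/77) - 27)*73)))) = 1/(97899 + (-16355/(-21849) + 23409/(((10/77 - 27)*73)))) = 1/(97899 + (-16355*(-1/21849) + 23409/((-2069/77*73)))) = 1/(97899 + (16355/21849 + 23409/(-151037/77))) = 1/(97899 + (16355/21849 + 23409*(-77/151037))) = 1/(97899 + (16355/21849 - 1802493/151037)) = 1/(97899 - 36912459422/3300007413) = 1/(323030513265865/3300007413) = 3300007413/323030513265865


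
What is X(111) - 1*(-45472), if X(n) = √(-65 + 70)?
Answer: 45472 + √5 ≈ 45474.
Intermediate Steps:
X(n) = √5
X(111) - 1*(-45472) = √5 - 1*(-45472) = √5 + 45472 = 45472 + √5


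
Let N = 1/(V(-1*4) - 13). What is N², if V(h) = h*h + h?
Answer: 1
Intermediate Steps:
V(h) = h + h² (V(h) = h² + h = h + h²)
N = -1 (N = 1/((-1*4)*(1 - 1*4) - 13) = 1/(-4*(1 - 4) - 13) = 1/(-4*(-3) - 13) = 1/(12 - 13) = 1/(-1) = -1)
N² = (-1)² = 1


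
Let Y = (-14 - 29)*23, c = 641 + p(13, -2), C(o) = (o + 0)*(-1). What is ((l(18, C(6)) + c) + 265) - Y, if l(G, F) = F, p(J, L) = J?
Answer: 1902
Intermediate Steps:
C(o) = -o (C(o) = o*(-1) = -o)
c = 654 (c = 641 + 13 = 654)
Y = -989 (Y = -43*23 = -989)
((l(18, C(6)) + c) + 265) - Y = ((-1*6 + 654) + 265) - 1*(-989) = ((-6 + 654) + 265) + 989 = (648 + 265) + 989 = 913 + 989 = 1902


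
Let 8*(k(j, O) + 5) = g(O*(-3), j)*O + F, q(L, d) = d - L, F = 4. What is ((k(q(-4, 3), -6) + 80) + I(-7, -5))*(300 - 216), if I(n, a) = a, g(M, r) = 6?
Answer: 5544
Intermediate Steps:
k(j, O) = -9/2 + 3*O/4 (k(j, O) = -5 + (6*O + 4)/8 = -5 + (4 + 6*O)/8 = -5 + (½ + 3*O/4) = -9/2 + 3*O/4)
((k(q(-4, 3), -6) + 80) + I(-7, -5))*(300 - 216) = (((-9/2 + (¾)*(-6)) + 80) - 5)*(300 - 216) = (((-9/2 - 9/2) + 80) - 5)*84 = ((-9 + 80) - 5)*84 = (71 - 5)*84 = 66*84 = 5544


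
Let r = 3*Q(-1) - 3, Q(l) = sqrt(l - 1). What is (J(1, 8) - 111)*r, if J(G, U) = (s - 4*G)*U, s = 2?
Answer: 381 - 381*I*sqrt(2) ≈ 381.0 - 538.82*I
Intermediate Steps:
Q(l) = sqrt(-1 + l)
r = -3 + 3*I*sqrt(2) (r = 3*sqrt(-1 - 1) - 3 = 3*sqrt(-2) - 3 = 3*(I*sqrt(2)) - 3 = 3*I*sqrt(2) - 3 = -3 + 3*I*sqrt(2) ≈ -3.0 + 4.2426*I)
J(G, U) = U*(2 - 4*G) (J(G, U) = (2 - 4*G)*U = U*(2 - 4*G))
(J(1, 8) - 111)*r = (2*8*(1 - 2*1) - 111)*(-3 + 3*I*sqrt(2)) = (2*8*(1 - 2) - 111)*(-3 + 3*I*sqrt(2)) = (2*8*(-1) - 111)*(-3 + 3*I*sqrt(2)) = (-16 - 111)*(-3 + 3*I*sqrt(2)) = -127*(-3 + 3*I*sqrt(2)) = 381 - 381*I*sqrt(2)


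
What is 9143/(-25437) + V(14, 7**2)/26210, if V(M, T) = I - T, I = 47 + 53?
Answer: -238340743/666703770 ≈ -0.35749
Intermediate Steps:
I = 100
V(M, T) = 100 - T
9143/(-25437) + V(14, 7**2)/26210 = 9143/(-25437) + (100 - 1*7**2)/26210 = 9143*(-1/25437) + (100 - 1*49)*(1/26210) = -9143/25437 + (100 - 49)*(1/26210) = -9143/25437 + 51*(1/26210) = -9143/25437 + 51/26210 = -238340743/666703770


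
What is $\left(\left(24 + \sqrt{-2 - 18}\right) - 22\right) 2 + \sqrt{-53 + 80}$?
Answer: $4 + 3 \sqrt{3} + 4 i \sqrt{5} \approx 9.1962 + 8.9443 i$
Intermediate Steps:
$\left(\left(24 + \sqrt{-2 - 18}\right) - 22\right) 2 + \sqrt{-53 + 80} = \left(\left(24 + \sqrt{-20}\right) - 22\right) 2 + \sqrt{27} = \left(\left(24 + 2 i \sqrt{5}\right) - 22\right) 2 + 3 \sqrt{3} = \left(2 + 2 i \sqrt{5}\right) 2 + 3 \sqrt{3} = \left(4 + 4 i \sqrt{5}\right) + 3 \sqrt{3} = 4 + 3 \sqrt{3} + 4 i \sqrt{5}$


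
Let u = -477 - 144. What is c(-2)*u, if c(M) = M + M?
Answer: 2484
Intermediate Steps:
u = -621
c(M) = 2*M
c(-2)*u = (2*(-2))*(-621) = -4*(-621) = 2484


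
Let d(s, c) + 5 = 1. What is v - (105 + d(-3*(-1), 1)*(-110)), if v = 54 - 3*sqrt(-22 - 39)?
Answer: -491 - 3*I*sqrt(61) ≈ -491.0 - 23.431*I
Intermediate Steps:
d(s, c) = -4 (d(s, c) = -5 + 1 = -4)
v = 54 - 3*I*sqrt(61) ≈ 54.0 - 23.431*I
v - (105 + d(-3*(-1), 1)*(-110)) = (54 - 3*I*sqrt(61)) - (105 - 4*(-110)) = (54 - 3*I*sqrt(61)) - (105 + 440) = (54 - 3*I*sqrt(61)) - 1*545 = (54 - 3*I*sqrt(61)) - 545 = -491 - 3*I*sqrt(61)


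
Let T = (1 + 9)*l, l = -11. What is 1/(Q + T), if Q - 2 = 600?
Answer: 1/492 ≈ 0.0020325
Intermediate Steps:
Q = 602 (Q = 2 + 600 = 602)
T = -110 (T = (1 + 9)*(-11) = 10*(-11) = -110)
1/(Q + T) = 1/(602 - 110) = 1/492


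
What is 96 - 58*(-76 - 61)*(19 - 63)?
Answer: -349528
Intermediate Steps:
96 - 58*(-76 - 61)*(19 - 63) = 96 - (-7946)*(-44) = 96 - 58*6028 = 96 - 349624 = -349528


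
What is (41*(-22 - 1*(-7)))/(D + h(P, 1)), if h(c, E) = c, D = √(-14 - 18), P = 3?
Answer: -45 + 60*I*√2 ≈ -45.0 + 84.853*I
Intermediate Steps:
D = 4*I*√2 (D = √(-32) = 4*I*√2 ≈ 5.6569*I)
(41*(-22 - 1*(-7)))/(D + h(P, 1)) = (41*(-22 - 1*(-7)))/(4*I*√2 + 3) = (41*(-22 + 7))/(3 + 4*I*√2) = (41*(-15))/(3 + 4*I*√2) = -615/(3 + 4*I*√2)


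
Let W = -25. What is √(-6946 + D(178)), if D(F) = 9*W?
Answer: I*√7171 ≈ 84.682*I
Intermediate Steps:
D(F) = -225 (D(F) = 9*(-25) = -225)
√(-6946 + D(178)) = √(-6946 - 225) = √(-7171) = I*√7171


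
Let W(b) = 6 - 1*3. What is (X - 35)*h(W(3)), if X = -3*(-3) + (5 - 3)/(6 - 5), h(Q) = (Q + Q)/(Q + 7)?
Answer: -72/5 ≈ -14.400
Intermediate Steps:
W(b) = 3 (W(b) = 6 - 3 = 3)
h(Q) = 2*Q/(7 + Q) (h(Q) = (2*Q)/(7 + Q) = 2*Q/(7 + Q))
X = 11 (X = 9 + 2/1 = 9 + 2*1 = 9 + 2 = 11)
(X - 35)*h(W(3)) = (11 - 35)*(2*3/(7 + 3)) = -48*3/10 = -24*⅗ = -72/5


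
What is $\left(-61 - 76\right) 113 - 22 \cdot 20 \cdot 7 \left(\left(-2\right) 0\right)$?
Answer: $-15481$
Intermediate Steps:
$\left(-61 - 76\right) 113 - 22 \cdot 20 \cdot 7 \left(\left(-2\right) 0\right) = \left(-137\right) 113 - 440 \cdot 7 \cdot 0 = -15481 - 440 \cdot 0 = -15481 - 0 = -15481 + 0 = -15481$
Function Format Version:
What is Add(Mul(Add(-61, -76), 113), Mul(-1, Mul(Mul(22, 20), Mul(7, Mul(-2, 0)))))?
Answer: -15481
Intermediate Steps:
Add(Mul(Add(-61, -76), 113), Mul(-1, Mul(Mul(22, 20), Mul(7, Mul(-2, 0))))) = Add(Mul(-137, 113), Mul(-1, Mul(440, Mul(7, 0)))) = Add(-15481, Mul(-1, Mul(440, 0))) = Add(-15481, Mul(-1, 0)) = Add(-15481, 0) = -15481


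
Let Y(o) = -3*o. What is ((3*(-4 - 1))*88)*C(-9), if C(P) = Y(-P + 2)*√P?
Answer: 130680*I ≈ 1.3068e+5*I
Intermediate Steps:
C(P) = √P*(-6 + 3*P) (C(P) = (-3*(-P + 2))*√P = (-3*(2 - P))*√P = (-6 + 3*P)*√P = √P*(-6 + 3*P))
((3*(-4 - 1))*88)*C(-9) = ((3*(-4 - 1))*88)*(3*√(-9)*(-2 - 9)) = ((3*(-5))*88)*(3*(3*I)*(-11)) = (-15*88)*(-99*I) = -(-130680)*I = 130680*I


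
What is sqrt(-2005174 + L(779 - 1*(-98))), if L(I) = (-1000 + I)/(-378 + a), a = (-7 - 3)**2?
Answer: I*sqrt(154967833222)/278 ≈ 1416.0*I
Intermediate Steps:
a = 100 (a = (-10)**2 = 100)
L(I) = 500/139 - I/278 (L(I) = (-1000 + I)/(-378 + 100) = (-1000 + I)/(-278) = (-1000 + I)*(-1/278) = 500/139 - I/278)
sqrt(-2005174 + L(779 - 1*(-98))) = sqrt(-2005174 + (500/139 - (779 - 1*(-98))/278)) = sqrt(-2005174 + (500/139 - (779 + 98)/278)) = sqrt(-2005174 + (500/139 - 1/278*877)) = sqrt(-2005174 + (500/139 - 877/278)) = sqrt(-2005174 + 123/278) = sqrt(-557438249/278) = I*sqrt(154967833222)/278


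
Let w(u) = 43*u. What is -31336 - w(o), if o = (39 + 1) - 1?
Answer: -33013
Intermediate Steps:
o = 39 (o = 40 - 1 = 39)
-31336 - w(o) = -31336 - 43*39 = -31336 - 1*1677 = -31336 - 1677 = -33013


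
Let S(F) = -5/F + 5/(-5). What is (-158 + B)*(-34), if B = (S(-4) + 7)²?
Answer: 28679/8 ≈ 3584.9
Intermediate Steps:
S(F) = -1 - 5/F (S(F) = -5/F + 5*(-⅕) = -5/F - 1 = -1 - 5/F)
B = 841/16 (B = ((-5 - 1*(-4))/(-4) + 7)² = (-(-5 + 4)/4 + 7)² = (-¼*(-1) + 7)² = (¼ + 7)² = (29/4)² = 841/16 ≈ 52.563)
(-158 + B)*(-34) = (-158 + 841/16)*(-34) = -1687/16*(-34) = 28679/8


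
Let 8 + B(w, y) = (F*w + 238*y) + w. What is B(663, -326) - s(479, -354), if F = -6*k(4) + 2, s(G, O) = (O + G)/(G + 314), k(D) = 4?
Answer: -72574692/793 ≈ -91519.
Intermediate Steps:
s(G, O) = (G + O)/(314 + G)
F = -22 (F = -6*4 + 2 = -24 + 2 = -22)
B(w, y) = -8 - 21*w + 238*y (B(w, y) = -8 + ((-22*w + 238*y) + w) = -8 + (-21*w + 238*y) = -8 - 21*w + 238*y)
B(663, -326) - s(479, -354) = (-8 - 21*663 + 238*(-326)) - (479 - 354)/(314 + 479) = (-8 - 13923 - 77588) - 125/793 = -91519 - 125/793 = -72574692/793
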